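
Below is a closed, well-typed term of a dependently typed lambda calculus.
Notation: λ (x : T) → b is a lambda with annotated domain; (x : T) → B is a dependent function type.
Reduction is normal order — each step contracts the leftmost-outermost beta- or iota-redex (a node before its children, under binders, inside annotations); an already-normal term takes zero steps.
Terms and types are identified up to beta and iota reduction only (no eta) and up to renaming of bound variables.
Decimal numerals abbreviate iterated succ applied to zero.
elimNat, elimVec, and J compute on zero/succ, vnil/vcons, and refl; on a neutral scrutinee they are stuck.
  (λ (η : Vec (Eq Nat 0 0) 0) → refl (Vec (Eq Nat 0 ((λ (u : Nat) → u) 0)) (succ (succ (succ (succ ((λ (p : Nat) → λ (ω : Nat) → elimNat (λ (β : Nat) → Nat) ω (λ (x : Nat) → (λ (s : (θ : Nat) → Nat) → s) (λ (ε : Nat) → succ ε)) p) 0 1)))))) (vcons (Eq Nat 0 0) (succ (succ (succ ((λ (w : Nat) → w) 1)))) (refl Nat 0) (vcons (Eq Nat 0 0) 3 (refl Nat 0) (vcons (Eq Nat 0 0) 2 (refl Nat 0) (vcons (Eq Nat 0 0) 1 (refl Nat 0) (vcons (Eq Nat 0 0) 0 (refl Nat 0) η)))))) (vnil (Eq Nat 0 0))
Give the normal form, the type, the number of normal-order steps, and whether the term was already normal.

normal form:
  refl (Vec (Eq Nat 0 0) 5) (vcons (Eq Nat 0 0) 4 (refl Nat 0) (vcons (Eq Nat 0 0) 3 (refl Nat 0) (vcons (Eq Nat 0 0) 2 (refl Nat 0) (vcons (Eq Nat 0 0) 1 (refl Nat 0) (vcons (Eq Nat 0 0) 0 (refl Nat 0) (vnil (Eq Nat 0 0)))))))
inferred type:
  Eq (Vec (Eq Nat 0 0) 5) (vcons (Eq Nat 0 0) 4 (refl Nat 0) (vcons (Eq Nat 0 0) 3 (refl Nat 0) (vcons (Eq Nat 0 0) 2 (refl Nat 0) (vcons (Eq Nat 0 0) 1 (refl Nat 0) (vcons (Eq Nat 0 0) 0 (refl Nat 0) (vnil (Eq Nat 0 0))))))) (vcons (Eq Nat 0 0) 4 (refl Nat 0) (vcons (Eq Nat 0 0) 3 (refl Nat 0) (vcons (Eq Nat 0 0) 2 (refl Nat 0) (vcons (Eq Nat 0 0) 1 (refl Nat 0) (vcons (Eq Nat 0 0) 0 (refl Nat 0) (vnil (Eq Nat 0 0)))))))
normal-order step count: 6
term was already normal: no
first redex: a beta-redex


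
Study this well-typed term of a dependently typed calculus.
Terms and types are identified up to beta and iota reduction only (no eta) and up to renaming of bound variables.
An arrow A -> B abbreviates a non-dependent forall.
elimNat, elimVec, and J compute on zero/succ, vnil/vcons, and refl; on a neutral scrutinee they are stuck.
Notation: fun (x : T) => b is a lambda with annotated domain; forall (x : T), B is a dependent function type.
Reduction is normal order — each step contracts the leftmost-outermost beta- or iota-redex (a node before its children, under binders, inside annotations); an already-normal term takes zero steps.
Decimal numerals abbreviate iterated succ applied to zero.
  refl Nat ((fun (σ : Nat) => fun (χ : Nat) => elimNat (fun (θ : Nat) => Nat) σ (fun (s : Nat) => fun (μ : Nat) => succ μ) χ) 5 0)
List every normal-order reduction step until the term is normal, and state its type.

reduction (normal order):
  refl Nat ((fun (σ : Nat) => fun (χ : Nat) => elimNat (fun (θ : Nat) => Nat) σ (fun (s : Nat) => fun (μ : Nat) => succ μ) χ) 5 0)
  ~> refl Nat ((fun (σ : Nat) => elimNat (fun (χ : Nat) => Nat) 5 (fun (θ : Nat) => fun (s : Nat) => succ s) σ) 0)
  ~> refl Nat (elimNat (fun (σ : Nat) => Nat) 5 (fun (χ : Nat) => fun (θ : Nat) => succ θ) 0)
  ~> refl Nat 5
type:
  Eq Nat 5 5


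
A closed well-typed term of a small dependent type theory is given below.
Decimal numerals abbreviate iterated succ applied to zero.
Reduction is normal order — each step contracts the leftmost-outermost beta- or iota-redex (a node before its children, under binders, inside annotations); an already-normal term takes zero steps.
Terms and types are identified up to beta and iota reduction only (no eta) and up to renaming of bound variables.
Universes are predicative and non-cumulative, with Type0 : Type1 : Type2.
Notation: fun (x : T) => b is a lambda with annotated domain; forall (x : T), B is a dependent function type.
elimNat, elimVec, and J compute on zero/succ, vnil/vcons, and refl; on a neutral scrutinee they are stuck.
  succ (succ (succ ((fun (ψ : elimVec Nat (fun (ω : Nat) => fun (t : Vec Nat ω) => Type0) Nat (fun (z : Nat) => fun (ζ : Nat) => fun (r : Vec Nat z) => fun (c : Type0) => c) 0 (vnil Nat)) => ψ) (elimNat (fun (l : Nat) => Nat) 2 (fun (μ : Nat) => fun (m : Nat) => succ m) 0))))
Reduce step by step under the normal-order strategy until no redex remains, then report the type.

normal-order reduction sequence:
  succ (succ (succ ((fun (ψ : elimVec Nat (fun (ω : Nat) => fun (t : Vec Nat ω) => Type0) Nat (fun (z : Nat) => fun (ζ : Nat) => fun (r : Vec Nat z) => fun (c : Type0) => c) 0 (vnil Nat)) => ψ) (elimNat (fun (l : Nat) => Nat) 2 (fun (μ : Nat) => fun (m : Nat) => succ m) 0))))
  ~> succ (succ (succ (elimNat (fun (ψ : Nat) => Nat) 2 (fun (ω : Nat) => fun (t : Nat) => succ t) 0)))
  ~> 5
the term's type:
  Nat


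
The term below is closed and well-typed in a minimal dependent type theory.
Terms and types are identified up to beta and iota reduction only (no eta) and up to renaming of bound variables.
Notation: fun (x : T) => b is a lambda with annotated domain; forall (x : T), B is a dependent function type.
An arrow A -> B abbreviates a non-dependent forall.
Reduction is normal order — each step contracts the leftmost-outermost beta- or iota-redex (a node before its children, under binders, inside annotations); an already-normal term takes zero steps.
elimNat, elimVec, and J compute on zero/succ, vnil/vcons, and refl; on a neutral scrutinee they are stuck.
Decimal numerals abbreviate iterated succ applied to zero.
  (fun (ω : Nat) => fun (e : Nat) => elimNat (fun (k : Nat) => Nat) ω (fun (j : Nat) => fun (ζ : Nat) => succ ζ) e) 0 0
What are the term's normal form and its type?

resulting normal form:
  0
the term's type:
  Nat


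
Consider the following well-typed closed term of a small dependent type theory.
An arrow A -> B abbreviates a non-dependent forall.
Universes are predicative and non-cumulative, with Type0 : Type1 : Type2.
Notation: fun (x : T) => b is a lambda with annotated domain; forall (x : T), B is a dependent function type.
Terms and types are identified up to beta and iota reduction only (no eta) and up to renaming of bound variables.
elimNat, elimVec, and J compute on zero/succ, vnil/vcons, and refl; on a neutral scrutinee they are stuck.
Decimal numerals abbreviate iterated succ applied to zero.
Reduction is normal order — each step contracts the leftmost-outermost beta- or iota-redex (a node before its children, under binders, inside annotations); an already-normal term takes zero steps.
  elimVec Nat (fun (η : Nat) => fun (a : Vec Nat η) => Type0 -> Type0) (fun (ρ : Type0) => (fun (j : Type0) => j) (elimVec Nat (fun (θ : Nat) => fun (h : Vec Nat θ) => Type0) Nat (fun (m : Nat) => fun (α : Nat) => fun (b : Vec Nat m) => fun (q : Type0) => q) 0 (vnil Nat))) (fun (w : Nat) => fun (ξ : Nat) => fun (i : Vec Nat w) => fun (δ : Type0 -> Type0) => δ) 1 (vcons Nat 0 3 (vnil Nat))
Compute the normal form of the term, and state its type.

reduced normal form:
  fun (η : Type0) => Nat
inferred type:
  Type0 -> Type0
observation: 8 normal-order steps normalize the term, beginning with an elimVec iota-redex.


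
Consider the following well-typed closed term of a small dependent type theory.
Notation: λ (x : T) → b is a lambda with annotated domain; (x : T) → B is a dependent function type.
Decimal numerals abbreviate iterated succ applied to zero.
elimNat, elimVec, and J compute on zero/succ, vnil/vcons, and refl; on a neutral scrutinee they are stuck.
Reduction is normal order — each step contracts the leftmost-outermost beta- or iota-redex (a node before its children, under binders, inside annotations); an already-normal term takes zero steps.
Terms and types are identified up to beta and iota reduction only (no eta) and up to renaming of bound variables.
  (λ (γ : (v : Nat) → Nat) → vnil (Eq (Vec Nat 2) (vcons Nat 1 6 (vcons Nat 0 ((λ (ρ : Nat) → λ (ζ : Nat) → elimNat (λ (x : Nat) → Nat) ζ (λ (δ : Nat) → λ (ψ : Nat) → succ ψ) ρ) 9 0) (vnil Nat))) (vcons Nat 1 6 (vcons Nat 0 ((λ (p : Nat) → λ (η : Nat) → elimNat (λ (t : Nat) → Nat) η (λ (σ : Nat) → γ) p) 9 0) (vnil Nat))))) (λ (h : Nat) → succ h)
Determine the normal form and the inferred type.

normal form:
  vnil (Eq (Vec Nat 2) (vcons Nat 1 6 (vcons Nat 0 9 (vnil Nat))) (vcons Nat 1 6 (vcons Nat 0 9 (vnil Nat))))
inferred type:
  Vec (Eq (Vec Nat 2) (vcons Nat 1 6 (vcons Nat 0 9 (vnil Nat))) (vcons Nat 1 6 (vcons Nat 0 9 (vnil Nat)))) 0
observation: 61 normal-order steps normalize the term, beginning with a beta-redex.


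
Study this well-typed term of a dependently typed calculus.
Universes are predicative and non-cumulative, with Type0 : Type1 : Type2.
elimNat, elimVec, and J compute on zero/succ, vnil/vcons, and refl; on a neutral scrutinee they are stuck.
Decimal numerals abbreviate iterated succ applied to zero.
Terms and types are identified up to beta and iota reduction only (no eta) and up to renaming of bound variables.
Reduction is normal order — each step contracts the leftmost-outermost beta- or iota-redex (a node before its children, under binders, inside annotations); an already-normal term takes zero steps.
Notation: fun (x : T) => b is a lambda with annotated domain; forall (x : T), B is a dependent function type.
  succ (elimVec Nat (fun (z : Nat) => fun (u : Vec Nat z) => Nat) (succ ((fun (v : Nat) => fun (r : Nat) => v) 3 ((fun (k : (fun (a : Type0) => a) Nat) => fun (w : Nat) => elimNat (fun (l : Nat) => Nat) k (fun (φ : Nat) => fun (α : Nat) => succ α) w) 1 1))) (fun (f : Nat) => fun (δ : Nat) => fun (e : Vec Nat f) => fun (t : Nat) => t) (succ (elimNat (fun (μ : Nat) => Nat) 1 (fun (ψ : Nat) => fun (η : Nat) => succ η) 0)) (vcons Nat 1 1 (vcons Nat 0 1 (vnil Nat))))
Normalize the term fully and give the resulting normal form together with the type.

reduced normal form:
  5
inferred type:
  Nat
observation: 13 normal-order steps normalize the term, beginning with an elimVec iota-redex.


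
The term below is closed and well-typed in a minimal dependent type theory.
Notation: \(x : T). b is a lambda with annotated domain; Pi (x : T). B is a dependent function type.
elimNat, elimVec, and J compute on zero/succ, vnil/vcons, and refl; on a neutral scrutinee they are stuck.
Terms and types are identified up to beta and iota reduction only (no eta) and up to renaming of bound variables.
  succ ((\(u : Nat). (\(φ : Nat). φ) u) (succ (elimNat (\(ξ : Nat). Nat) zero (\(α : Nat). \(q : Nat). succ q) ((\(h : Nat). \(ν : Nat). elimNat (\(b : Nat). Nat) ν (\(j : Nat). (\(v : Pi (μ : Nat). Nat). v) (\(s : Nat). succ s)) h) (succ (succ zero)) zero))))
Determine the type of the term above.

type:
  Nat


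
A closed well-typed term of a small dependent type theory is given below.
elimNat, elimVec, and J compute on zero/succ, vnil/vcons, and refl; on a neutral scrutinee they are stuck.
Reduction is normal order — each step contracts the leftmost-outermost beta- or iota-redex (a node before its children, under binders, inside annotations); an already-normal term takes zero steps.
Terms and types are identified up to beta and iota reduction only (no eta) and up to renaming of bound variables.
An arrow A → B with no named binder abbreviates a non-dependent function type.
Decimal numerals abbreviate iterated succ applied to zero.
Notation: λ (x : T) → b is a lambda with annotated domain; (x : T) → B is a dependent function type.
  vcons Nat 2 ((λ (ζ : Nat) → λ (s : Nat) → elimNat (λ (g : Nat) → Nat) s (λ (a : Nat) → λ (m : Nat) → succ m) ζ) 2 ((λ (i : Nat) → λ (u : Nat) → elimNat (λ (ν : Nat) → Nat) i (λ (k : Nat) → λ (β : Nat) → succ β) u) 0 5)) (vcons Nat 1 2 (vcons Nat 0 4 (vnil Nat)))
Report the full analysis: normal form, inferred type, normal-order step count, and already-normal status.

resulting normal form:
  vcons Nat 2 7 (vcons Nat 1 2 (vcons Nat 0 4 (vnil Nat)))
the term's type:
  Vec Nat 3
reduction steps (normal order): 27
term was already normal: no
first contracted redex: a beta-redex


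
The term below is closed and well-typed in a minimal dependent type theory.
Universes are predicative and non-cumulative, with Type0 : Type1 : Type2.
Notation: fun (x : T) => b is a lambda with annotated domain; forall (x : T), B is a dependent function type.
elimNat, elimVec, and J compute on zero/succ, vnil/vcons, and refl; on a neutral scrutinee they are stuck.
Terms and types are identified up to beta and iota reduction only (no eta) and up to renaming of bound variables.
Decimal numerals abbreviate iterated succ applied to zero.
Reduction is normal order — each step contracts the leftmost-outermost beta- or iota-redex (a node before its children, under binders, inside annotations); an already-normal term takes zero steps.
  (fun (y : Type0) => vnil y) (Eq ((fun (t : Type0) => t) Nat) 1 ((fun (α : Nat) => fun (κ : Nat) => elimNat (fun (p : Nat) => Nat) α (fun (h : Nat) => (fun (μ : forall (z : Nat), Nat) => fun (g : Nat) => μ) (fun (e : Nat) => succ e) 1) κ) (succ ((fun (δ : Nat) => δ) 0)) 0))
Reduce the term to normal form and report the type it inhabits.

reduced normal form:
  vnil (Eq Nat 1 1)
the term's type:
  Vec (Eq Nat 1 1) 0


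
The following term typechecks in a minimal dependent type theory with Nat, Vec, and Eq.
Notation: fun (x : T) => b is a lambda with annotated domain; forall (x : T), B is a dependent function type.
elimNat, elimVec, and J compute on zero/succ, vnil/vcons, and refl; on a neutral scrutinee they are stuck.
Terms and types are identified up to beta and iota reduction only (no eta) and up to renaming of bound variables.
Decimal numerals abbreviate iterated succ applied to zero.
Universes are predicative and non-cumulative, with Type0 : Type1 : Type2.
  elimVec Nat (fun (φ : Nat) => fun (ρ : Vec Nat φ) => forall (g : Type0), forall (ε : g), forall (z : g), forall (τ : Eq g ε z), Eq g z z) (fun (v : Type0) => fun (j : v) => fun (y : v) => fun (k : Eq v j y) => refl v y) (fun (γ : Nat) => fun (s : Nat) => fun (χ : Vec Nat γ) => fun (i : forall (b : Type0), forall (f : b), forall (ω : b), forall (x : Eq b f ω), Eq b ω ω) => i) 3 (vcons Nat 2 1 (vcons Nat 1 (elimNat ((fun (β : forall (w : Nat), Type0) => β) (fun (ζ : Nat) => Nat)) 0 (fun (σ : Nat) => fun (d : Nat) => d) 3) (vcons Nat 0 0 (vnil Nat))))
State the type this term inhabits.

the term's type:
  forall (φ : Type0), forall (ρ : φ), forall (g : φ), forall (ε : Eq φ ρ g), Eq φ g g


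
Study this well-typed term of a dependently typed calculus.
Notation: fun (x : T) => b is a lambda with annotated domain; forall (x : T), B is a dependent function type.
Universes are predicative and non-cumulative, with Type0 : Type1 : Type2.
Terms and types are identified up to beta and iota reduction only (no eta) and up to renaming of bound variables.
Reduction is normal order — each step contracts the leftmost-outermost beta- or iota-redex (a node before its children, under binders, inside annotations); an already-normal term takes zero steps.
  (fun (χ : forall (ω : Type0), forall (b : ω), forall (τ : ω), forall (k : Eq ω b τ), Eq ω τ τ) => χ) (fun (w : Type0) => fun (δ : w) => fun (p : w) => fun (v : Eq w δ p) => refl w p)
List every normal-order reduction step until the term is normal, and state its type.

normal-order reduction:
  (fun (χ : forall (ω : Type0), forall (b : ω), forall (τ : ω), forall (k : Eq ω b τ), Eq ω τ τ) => χ) (fun (w : Type0) => fun (δ : w) => fun (p : w) => fun (v : Eq w δ p) => refl w p)
  ~> fun (χ : Type0) => fun (ω : χ) => fun (b : χ) => fun (τ : Eq χ ω b) => refl χ b
the term's type:
  forall (χ : Type0), forall (ω : χ), forall (b : χ), forall (τ : Eq χ ω b), Eq χ b b


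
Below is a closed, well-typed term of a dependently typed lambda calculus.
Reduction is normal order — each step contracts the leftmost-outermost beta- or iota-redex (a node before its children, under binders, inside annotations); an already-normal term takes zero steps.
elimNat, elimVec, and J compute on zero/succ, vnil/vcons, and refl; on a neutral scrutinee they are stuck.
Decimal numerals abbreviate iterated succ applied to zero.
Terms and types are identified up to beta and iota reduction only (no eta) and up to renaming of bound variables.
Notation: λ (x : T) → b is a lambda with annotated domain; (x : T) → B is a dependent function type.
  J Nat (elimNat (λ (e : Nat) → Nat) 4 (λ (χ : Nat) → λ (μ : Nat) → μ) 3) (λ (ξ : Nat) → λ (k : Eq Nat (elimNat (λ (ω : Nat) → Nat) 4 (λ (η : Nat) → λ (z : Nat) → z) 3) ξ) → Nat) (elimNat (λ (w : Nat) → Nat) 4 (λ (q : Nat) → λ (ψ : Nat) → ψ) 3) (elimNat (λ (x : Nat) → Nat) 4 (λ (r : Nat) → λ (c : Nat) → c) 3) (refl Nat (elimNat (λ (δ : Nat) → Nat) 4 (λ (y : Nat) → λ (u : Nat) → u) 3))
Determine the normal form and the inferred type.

resulting normal form:
  4
type:
  Nat


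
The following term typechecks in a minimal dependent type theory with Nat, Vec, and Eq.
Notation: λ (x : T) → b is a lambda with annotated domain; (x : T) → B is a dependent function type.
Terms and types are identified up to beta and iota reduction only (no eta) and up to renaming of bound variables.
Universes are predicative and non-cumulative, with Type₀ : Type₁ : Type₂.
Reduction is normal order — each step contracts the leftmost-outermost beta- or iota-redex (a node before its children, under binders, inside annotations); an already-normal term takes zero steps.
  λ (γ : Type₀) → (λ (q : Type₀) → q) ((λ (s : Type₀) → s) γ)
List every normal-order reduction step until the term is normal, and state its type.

normal-order reduction:
  λ (γ : Type₀) → (λ (q : Type₀) → q) ((λ (s : Type₀) → s) γ)
  ~> λ (γ : Type₀) → (λ (q : Type₀) → q) γ
  ~> λ (γ : Type₀) → γ
the term's type:
  (γ : Type₀) → Type₀


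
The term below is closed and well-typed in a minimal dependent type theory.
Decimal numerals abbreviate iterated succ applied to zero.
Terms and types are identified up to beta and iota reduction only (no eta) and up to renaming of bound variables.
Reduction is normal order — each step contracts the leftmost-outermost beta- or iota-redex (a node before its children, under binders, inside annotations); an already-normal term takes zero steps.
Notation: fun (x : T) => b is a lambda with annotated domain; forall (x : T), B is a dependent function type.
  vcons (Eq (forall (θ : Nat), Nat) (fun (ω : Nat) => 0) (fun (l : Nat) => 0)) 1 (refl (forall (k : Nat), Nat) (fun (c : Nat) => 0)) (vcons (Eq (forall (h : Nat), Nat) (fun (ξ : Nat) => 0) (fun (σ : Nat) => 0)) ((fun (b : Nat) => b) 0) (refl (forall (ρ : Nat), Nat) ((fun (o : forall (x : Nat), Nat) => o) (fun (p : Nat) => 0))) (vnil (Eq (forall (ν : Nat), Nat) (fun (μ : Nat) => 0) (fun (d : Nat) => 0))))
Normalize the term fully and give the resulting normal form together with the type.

resulting normal form:
  vcons (Eq (forall (θ : Nat), Nat) (fun (ω : Nat) => 0) (fun (l : Nat) => 0)) 1 (refl (forall (k : Nat), Nat) (fun (c : Nat) => 0)) (vcons (Eq (forall (h : Nat), Nat) (fun (ξ : Nat) => 0) (fun (σ : Nat) => 0)) 0 (refl (forall (b : Nat), Nat) (fun (ρ : Nat) => 0)) (vnil (Eq (forall (o : Nat), Nat) (fun (x : Nat) => 0) (fun (p : Nat) => 0))))
inferred type:
  Vec (Eq (forall (θ : Nat), Nat) (fun (ω : Nat) => 0) (fun (l : Nat) => 0)) 2


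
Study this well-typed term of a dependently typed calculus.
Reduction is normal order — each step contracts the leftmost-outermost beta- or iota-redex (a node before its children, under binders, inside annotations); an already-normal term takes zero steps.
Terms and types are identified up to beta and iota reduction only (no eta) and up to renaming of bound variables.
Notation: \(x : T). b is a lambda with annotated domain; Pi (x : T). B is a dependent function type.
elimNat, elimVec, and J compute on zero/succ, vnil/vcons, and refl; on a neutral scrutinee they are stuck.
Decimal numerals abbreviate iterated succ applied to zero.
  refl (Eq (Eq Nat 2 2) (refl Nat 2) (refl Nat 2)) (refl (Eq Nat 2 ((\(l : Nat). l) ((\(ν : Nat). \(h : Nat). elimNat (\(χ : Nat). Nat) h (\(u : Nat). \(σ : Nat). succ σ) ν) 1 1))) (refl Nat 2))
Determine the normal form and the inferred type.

reduced normal form:
  refl (Eq (Eq Nat 2 2) (refl Nat 2) (refl Nat 2)) (refl (Eq Nat 2 2) (refl Nat 2))
the term's type:
  Eq (Eq (Eq Nat 2 2) (refl Nat 2) (refl Nat 2)) (refl (Eq Nat 2 2) (refl Nat 2)) (refl (Eq Nat 2 2) (refl Nat 2))


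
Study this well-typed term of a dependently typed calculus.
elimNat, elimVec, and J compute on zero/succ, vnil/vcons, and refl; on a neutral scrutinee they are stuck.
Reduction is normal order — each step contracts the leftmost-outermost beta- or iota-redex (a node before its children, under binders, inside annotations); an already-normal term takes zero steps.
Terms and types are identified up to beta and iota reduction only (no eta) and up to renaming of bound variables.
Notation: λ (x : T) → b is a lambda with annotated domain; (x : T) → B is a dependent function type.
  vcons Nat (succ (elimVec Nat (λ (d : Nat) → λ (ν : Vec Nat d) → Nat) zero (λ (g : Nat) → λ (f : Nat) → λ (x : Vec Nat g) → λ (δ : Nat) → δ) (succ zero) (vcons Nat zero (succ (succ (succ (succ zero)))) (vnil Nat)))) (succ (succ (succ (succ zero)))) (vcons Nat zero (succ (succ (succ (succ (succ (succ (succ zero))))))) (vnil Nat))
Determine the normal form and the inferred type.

normal form:
  vcons Nat (succ zero) (succ (succ (succ (succ zero)))) (vcons Nat zero (succ (succ (succ (succ (succ (succ (succ zero))))))) (vnil Nat))
type:
  Vec Nat (succ (succ zero))
observation: 6 normal-order steps separate the term from its normal form.


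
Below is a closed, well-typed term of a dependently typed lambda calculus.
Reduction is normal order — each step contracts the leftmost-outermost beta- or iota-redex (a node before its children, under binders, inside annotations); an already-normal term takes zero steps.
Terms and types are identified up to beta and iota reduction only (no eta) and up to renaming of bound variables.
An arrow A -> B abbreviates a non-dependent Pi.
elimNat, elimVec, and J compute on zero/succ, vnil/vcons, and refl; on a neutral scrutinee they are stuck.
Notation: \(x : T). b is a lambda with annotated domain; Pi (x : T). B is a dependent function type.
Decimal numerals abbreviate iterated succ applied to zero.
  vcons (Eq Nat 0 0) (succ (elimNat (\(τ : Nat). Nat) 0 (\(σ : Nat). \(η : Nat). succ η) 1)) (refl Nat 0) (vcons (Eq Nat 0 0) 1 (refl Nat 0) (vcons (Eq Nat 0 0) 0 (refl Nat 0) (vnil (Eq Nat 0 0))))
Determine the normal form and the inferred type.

reduced normal form:
  vcons (Eq Nat 0 0) 2 (refl Nat 0) (vcons (Eq Nat 0 0) 1 (refl Nat 0) (vcons (Eq Nat 0 0) 0 (refl Nat 0) (vnil (Eq Nat 0 0))))
type:
  Vec (Eq Nat 0 0) 3


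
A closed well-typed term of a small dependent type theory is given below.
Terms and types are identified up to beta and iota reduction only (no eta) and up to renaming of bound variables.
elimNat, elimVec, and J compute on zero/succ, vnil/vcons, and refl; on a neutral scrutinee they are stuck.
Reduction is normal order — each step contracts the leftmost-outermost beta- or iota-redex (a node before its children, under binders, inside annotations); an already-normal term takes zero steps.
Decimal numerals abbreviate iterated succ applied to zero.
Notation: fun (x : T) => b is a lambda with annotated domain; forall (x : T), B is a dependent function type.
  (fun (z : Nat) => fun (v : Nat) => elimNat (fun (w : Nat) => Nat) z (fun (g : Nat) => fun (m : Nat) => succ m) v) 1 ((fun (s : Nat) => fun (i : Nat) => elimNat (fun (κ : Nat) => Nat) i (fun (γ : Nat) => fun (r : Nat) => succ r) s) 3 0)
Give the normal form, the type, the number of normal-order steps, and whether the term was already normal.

reduced normal form:
  4
inferred type:
  Nat
reduction steps (normal order): 24
term was already normal: no
first contracted redex: a beta-redex


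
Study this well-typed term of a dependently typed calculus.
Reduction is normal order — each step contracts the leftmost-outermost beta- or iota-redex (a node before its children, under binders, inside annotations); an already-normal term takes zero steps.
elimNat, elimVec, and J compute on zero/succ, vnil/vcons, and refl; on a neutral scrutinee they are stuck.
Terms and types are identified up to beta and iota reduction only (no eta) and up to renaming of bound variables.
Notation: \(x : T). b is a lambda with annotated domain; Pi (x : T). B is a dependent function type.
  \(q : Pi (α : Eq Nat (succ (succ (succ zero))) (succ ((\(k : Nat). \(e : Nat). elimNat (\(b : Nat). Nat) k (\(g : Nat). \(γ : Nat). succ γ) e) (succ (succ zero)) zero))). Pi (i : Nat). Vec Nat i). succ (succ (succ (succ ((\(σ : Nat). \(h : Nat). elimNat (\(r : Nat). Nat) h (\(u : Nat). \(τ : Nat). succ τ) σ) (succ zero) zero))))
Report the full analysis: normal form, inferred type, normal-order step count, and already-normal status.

resulting normal form:
  \(q : Pi (α : Eq Nat (succ (succ (succ zero))) (succ (succ (succ zero)))). Pi (k : Nat). Vec Nat k). succ (succ (succ (succ (succ zero))))
the term's type:
  Pi (q : Pi (α : Eq Nat (succ (succ (succ zero))) (succ (succ (succ zero)))). Pi (k : Nat). Vec Nat k). Nat
steps to reach normal form (normal order): 9
already normal: no
first contracted redex: a beta-redex


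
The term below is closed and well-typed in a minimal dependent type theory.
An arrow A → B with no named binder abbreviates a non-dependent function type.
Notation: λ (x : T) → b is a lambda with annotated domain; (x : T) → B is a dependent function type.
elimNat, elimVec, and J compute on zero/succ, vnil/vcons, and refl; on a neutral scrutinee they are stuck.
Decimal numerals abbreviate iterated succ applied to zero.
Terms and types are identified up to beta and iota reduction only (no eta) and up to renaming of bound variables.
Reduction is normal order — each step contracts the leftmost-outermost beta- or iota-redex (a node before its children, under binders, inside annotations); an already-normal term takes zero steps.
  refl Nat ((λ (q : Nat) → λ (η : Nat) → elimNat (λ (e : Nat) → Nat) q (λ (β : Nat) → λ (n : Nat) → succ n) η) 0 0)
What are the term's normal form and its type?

normal form:
  refl Nat 0
type:
  Eq Nat 0 0
observation: 3 normal-order steps separate the term from its normal form.


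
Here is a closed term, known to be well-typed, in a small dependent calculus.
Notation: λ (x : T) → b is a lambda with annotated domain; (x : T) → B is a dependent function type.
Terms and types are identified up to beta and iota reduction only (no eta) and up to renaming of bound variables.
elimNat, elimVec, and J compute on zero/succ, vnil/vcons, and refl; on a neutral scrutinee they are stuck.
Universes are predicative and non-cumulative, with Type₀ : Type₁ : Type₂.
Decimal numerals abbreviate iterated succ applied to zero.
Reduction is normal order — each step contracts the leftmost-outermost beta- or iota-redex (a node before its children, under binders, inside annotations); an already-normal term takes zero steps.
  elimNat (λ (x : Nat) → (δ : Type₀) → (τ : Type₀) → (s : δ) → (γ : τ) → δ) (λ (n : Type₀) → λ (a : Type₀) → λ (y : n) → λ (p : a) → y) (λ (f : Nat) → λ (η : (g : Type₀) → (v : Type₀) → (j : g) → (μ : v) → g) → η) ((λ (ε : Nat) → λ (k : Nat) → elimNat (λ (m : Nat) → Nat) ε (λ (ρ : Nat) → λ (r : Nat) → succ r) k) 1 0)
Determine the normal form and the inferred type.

normal form:
  λ (x : Type₀) → λ (δ : Type₀) → λ (τ : x) → λ (s : δ) → τ
type:
  (x : Type₀) → (δ : Type₀) → (τ : x) → (s : δ) → x
observation: 7 normal-order steps separate the term from its normal form.


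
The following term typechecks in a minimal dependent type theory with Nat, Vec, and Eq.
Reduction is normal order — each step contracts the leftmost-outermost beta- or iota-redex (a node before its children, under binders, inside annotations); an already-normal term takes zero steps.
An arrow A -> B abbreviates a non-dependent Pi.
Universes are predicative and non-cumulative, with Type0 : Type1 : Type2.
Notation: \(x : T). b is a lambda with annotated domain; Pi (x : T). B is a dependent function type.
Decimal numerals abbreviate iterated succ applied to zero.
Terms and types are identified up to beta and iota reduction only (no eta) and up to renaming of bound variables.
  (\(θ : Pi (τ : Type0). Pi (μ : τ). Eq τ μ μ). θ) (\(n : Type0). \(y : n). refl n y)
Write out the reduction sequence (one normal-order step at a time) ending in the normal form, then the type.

normal-order reduction sequence:
  (\(θ : Pi (τ : Type0). Pi (μ : τ). Eq τ μ μ). θ) (\(n : Type0). \(y : n). refl n y)
  ~> \(θ : Type0). \(τ : θ). refl θ τ
inferred type:
  Pi (θ : Type0). Pi (τ : θ). Eq θ τ τ


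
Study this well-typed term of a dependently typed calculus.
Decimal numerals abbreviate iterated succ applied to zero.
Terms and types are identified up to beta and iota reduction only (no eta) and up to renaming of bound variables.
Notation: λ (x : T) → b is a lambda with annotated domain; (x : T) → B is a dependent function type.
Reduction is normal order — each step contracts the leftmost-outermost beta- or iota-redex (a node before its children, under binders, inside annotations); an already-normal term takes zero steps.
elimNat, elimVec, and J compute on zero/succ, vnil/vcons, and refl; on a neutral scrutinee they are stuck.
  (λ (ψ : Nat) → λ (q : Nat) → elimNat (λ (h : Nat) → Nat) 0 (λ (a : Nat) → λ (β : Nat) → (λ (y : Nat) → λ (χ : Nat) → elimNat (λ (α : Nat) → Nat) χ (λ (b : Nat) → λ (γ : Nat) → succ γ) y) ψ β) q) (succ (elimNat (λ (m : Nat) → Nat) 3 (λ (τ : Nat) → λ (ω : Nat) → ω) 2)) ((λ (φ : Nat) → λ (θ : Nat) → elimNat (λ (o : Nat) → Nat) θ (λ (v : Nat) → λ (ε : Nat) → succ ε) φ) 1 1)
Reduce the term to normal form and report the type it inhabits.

reduced normal form:
  8
type:
  Nat


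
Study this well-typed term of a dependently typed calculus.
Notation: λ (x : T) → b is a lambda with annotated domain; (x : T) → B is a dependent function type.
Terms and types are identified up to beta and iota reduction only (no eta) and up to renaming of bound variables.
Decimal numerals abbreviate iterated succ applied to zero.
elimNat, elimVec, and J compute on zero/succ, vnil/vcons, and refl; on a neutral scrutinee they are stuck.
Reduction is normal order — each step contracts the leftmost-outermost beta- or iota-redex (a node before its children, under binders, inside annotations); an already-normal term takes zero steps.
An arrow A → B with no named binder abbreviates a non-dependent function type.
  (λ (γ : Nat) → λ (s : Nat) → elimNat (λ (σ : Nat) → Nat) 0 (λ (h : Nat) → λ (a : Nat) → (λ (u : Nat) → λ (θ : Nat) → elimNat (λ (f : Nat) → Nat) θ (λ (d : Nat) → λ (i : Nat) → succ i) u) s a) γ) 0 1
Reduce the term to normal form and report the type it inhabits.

resulting normal form:
  0
the term's type:
  Nat


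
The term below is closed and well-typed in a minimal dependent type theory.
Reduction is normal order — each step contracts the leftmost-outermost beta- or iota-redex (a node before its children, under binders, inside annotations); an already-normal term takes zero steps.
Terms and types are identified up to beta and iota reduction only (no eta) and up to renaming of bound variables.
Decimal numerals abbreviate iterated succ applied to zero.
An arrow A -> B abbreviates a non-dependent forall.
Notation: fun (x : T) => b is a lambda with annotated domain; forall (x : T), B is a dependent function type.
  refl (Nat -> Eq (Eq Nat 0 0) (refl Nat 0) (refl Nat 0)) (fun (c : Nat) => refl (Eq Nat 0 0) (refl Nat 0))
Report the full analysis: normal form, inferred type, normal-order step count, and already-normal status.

normal form:
  refl (Nat -> Eq (Eq Nat 0 0) (refl Nat 0) (refl Nat 0)) (fun (c : Nat) => refl (Eq Nat 0 0) (refl Nat 0))
type:
  Eq (Nat -> Eq (Eq Nat 0 0) (refl Nat 0) (refl Nat 0)) (fun (c : Nat) => refl (Eq Nat 0 0) (refl Nat 0)) (fun (κ : Nat) => refl (Eq Nat 0 0) (refl Nat 0))
normal-order step count: 0
started in normal form: yes


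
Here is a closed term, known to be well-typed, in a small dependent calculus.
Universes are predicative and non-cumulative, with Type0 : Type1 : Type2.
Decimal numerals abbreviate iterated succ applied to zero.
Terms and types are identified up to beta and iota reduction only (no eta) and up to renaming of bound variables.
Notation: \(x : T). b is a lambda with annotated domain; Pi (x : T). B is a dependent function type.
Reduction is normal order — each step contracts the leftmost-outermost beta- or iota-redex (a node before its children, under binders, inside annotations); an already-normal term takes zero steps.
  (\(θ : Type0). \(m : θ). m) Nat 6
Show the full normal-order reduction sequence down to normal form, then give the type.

reduction (normal order):
  (\(θ : Type0). \(m : θ). m) Nat 6
  ~> (\(θ : Nat). θ) 6
  ~> 6
type:
  Nat


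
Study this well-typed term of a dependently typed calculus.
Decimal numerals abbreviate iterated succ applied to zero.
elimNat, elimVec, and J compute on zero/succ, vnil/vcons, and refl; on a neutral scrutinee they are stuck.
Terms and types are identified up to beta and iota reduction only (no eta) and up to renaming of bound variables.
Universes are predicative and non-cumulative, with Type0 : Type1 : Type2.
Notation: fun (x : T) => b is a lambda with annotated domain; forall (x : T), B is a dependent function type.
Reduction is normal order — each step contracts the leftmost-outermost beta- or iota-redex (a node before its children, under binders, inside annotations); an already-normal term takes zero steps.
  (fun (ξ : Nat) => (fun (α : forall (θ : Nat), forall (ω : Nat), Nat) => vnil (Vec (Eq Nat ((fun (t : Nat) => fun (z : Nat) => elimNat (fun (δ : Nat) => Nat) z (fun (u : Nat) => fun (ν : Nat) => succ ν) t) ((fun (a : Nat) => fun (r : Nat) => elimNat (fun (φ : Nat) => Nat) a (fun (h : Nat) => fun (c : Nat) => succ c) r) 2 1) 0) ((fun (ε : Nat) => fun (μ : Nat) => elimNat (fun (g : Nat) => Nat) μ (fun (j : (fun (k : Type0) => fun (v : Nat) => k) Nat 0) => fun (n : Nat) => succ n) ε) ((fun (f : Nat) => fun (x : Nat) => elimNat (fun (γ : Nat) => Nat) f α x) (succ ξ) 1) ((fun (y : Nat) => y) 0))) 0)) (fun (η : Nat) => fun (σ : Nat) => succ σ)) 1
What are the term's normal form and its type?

reduced normal form:
  vnil (Vec (Eq Nat 3 3) 0)
the term's type:
  Vec (Vec (Eq Nat 3 3) 0) 0
observation: reduction starts at a beta-redex, and 41 normal-order steps reach the normal form.


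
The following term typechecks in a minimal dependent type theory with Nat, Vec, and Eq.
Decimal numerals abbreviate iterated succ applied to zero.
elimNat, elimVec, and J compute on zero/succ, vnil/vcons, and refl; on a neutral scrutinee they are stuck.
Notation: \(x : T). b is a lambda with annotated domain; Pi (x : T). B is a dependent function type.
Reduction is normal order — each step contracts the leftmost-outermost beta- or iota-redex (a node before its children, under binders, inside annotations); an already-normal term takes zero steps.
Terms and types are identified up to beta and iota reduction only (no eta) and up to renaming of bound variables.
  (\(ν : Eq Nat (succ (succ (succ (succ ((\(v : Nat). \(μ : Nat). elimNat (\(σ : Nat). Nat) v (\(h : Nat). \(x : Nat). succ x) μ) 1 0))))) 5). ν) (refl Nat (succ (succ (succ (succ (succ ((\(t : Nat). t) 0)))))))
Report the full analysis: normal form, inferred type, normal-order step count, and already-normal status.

normal form:
  refl Nat 5
the term's type:
  Eq Nat 5 5
normal-order step count: 2
already normal: no
first redex: a beta-redex


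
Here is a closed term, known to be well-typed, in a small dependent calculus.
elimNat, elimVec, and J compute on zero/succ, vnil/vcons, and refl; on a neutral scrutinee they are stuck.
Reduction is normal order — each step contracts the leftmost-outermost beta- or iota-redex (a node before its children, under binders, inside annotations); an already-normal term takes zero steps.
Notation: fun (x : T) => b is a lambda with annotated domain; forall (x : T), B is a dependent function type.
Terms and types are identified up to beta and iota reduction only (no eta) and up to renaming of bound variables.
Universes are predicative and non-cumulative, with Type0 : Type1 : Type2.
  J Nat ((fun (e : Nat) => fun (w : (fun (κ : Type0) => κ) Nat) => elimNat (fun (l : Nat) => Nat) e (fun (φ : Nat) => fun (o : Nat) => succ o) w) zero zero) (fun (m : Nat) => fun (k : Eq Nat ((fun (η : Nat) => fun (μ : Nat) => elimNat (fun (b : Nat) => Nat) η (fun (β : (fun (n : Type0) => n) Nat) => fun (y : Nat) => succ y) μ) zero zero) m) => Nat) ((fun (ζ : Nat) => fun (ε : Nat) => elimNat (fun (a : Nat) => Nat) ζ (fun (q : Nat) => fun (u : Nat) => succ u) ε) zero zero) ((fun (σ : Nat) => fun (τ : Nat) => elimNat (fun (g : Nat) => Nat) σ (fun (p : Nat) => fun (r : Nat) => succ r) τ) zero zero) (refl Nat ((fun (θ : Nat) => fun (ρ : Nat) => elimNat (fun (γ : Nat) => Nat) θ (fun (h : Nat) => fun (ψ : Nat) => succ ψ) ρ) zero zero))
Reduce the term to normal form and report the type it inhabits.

normal form:
  zero
type:
  Nat


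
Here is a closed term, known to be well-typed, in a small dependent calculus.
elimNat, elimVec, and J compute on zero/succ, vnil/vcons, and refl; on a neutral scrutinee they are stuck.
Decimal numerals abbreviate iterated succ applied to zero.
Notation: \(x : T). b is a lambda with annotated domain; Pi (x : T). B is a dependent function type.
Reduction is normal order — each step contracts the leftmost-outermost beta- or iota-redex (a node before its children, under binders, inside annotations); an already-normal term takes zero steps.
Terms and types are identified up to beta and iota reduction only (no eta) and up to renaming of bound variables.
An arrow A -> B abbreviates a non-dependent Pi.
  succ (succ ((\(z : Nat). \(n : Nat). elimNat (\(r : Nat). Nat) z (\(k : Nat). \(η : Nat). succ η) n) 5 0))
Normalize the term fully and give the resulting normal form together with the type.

reduced normal form:
  7
inferred type:
  Nat


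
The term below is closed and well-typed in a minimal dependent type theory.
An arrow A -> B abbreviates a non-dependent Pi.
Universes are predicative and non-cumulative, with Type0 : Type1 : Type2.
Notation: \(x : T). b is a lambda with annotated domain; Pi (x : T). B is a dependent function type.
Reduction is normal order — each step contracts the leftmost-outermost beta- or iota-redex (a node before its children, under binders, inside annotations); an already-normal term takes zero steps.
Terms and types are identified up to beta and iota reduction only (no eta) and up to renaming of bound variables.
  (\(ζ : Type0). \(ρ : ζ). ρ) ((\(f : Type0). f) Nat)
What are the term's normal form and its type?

resulting normal form:
  \(ζ : Nat). ζ
type:
  Nat -> Nat


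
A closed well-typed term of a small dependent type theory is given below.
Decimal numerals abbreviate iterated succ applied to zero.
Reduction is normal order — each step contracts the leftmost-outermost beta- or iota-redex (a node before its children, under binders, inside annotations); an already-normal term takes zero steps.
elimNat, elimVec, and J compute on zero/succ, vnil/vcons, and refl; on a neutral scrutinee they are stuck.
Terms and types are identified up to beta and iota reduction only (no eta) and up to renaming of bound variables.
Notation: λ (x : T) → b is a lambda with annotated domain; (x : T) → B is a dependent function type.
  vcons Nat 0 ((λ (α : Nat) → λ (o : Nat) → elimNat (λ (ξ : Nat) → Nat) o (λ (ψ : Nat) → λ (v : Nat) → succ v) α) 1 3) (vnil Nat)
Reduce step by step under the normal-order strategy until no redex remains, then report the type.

normal-order reduction:
  vcons Nat 0 ((λ (α : Nat) → λ (o : Nat) → elimNat (λ (ξ : Nat) → Nat) o (λ (ψ : Nat) → λ (v : Nat) → succ v) α) 1 3) (vnil Nat)
  ~> vcons Nat 0 ((λ (α : Nat) → elimNat (λ (o : Nat) → Nat) α (λ (ξ : Nat) → λ (ψ : Nat) → succ ψ) 1) 3) (vnil Nat)
  ~> vcons Nat 0 (elimNat (λ (α : Nat) → Nat) 3 (λ (o : Nat) → λ (ξ : Nat) → succ ξ) 1) (vnil Nat)
  ~> vcons Nat 0 ((λ (α : Nat) → λ (o : Nat) → succ o) 0 (elimNat (λ (ξ : Nat) → Nat) 3 (λ (ψ : Nat) → λ (v : Nat) → succ v) 0)) (vnil Nat)
  ~> vcons Nat 0 ((λ (α : Nat) → succ α) (elimNat (λ (o : Nat) → Nat) 3 (λ (ξ : Nat) → λ (ψ : Nat) → succ ψ) 0)) (vnil Nat)
  ~> vcons Nat 0 (succ (elimNat (λ (α : Nat) → Nat) 3 (λ (o : Nat) → λ (ξ : Nat) → succ ξ) 0)) (vnil Nat)
  ~> vcons Nat 0 4 (vnil Nat)
type:
  Vec Nat 1
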